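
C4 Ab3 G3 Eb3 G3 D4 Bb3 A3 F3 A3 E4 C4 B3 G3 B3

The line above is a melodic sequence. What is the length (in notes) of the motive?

Try groups of 5 (3 cells in 15 notes):
C4 Ab3 G3 Eb3 G3 | D4 Bb3 A3 F3 A3 | E4 C4 B3 G3 B3
Each cell is the previous one up a 2nd — so the unit is 5 notes.

5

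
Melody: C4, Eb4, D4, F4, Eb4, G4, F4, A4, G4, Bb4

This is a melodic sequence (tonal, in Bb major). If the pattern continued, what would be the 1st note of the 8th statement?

With 2-note cells, note 1 of each statement runs C4, D4, Eb4, F4, G4.
Each moves up a 2nd. Continuing: A4 → Bb4 → C5.

C5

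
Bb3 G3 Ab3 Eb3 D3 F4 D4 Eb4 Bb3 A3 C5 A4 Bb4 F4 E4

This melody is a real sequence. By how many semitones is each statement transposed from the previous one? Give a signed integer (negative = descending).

7

Unit = 5 notes; the statements start on Bb3, F4, C5, moving up a 5th each time.
Bb3 to F4 spans +7 semitones.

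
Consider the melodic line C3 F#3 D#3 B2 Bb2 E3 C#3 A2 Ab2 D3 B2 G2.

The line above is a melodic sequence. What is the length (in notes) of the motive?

4

Try groups of 4 (3 cells in 12 notes):
C3 F#3 D#3 B2 | Bb2 E3 C#3 A2 | Ab2 D3 B2 G2
Every group is a transposition down a 2nd of the one before; no shorter unit works.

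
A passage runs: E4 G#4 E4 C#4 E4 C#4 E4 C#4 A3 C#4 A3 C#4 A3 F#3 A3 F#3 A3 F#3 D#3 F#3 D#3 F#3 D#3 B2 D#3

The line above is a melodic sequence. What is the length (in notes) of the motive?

There are 25 notes; a 5-note unit gives 5 cells:
E4 G#4 E4 C#4 E4 | C#4 E4 C#4 A3 C#4 | A3 C#4 A3 F#3 A3 | F#3 A3 F#3 D#3 F#3 | D#3 F#3 D#3 B2 D#3
That's a consistent down a 3rd shift per cell, and no other grouping gives one.

5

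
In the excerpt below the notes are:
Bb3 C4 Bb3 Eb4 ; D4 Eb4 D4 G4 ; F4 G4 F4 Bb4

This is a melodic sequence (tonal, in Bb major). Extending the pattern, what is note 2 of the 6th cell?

With 4-note cells, note 2 of each statement runs C4, Eb4, G4.
Each moves up a 3rd. Continuing: Bb4 → D5 → F5.

F5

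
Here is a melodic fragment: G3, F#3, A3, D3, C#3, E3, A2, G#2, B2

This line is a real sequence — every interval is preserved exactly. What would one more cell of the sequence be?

The 3-note cells begin on G3, D3, A2 — each down a 4th from the last.
Statement 4 starts on E2 and keeps the same exact contour: E2 D#2 F#2.

E2 D#2 F#2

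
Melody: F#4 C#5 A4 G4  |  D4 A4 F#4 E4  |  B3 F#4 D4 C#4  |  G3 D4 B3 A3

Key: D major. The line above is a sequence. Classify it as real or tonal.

tonal

Every note is diatonic to D major.
Cell 1 has -4 semitones from note 2 to 3, but cell 2 has -3 — the interval quality changes while the contour stays the same, which is the hallmark of a tonal sequence.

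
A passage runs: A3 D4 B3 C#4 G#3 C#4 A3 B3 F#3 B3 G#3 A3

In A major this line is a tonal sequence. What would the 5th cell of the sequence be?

The 4-note cells begin on A3, G#3, F#3 — each down a 2nd from the last.
Extending down a 2nd: E3 → D3.
Statement 5 starts on D3 and keeps the same diatonic contour: D3 G#3 E3 F#3.

D3 G#3 E3 F#3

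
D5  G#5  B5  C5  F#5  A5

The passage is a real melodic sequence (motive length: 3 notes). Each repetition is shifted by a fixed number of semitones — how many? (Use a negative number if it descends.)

Unit = 3 notes; the statements start on D5, C5, moving down a 2nd each time.
D5→C5 is 72 − 74 = -2 semitones.

-2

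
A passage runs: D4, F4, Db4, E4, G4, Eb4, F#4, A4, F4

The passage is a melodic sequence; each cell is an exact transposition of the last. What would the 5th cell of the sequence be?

Unit = 3 notes; the statements start on D4, E4, F#4, moving up a 2nd each time.
Carrying on: G#4 → A#4.
So cell 5 is A#4 C#5 A4.

A#4 C#5 A4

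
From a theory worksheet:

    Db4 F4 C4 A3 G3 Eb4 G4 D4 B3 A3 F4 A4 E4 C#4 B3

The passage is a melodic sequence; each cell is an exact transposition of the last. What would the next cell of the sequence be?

G4 B4 F#4 D#4 C#4

Unit = 5 notes; the statements start on Db4, Eb4, F4, moving up a 2nd each time.
So cell 4 is G4 B4 F#4 D#4 C#4.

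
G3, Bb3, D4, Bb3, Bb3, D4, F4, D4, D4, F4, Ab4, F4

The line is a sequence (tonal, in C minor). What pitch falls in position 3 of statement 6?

With 4-note cells, note 3 of each statement runs D4, F4, Ab4.
Each moves up a 3rd. Continuing: C5 → Eb5 → G5.

G5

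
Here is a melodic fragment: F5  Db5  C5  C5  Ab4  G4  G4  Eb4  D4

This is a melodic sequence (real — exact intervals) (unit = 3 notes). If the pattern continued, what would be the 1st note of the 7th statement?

B2

The unit is 3 notes. Position-1 pitches of the 3 shown cells: F5, C5, G4.
Each moves down a 4th. Continuing: D4 → A3 → E3 → B2.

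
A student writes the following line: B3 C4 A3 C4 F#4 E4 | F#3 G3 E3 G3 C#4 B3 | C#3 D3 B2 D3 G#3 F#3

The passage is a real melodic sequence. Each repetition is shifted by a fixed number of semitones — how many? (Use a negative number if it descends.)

-5

The 6-note cells begin on B3, F#3, C#3 — each down a 4th from the last.
B3 to F#3 spans -5 semitones.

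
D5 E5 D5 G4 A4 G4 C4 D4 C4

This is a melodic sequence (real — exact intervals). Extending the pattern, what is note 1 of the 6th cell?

Eb2

The unit is 3 notes. Position-1 pitches of the 3 shown cells: D5, G4, C4.
Carrying that down a 5th forward: F3 → Bb2 → Eb2.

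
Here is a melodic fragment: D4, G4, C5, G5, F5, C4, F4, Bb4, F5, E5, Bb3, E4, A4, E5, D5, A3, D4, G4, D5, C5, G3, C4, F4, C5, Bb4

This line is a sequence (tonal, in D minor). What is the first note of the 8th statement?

D3

With a 5-note motive the entries are D4, C4, Bb3, A3, G3, each down a 2nd from the previous.
Continuing: F3 → E3 → D3. Statement 8 starts on D3.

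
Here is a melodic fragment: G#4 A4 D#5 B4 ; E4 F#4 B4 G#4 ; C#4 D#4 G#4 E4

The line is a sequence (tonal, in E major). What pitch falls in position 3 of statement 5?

Grouping in 4s, the 3rd note of each cell is D#5, B4, G#4.
Carrying that down a 3rd forward: E4 → C#4.

C#4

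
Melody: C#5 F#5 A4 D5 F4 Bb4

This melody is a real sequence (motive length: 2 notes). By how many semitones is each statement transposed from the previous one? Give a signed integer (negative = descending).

Taking 2-note groups, the heads are C#5, A4, F4: the pattern moves down a 3rd.
Counting half-steps from C#5 to A4: -4.

-4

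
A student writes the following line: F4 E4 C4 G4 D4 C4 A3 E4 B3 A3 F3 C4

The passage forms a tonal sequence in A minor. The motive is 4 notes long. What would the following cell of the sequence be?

G3 F3 D3 A3

Unit = 4 notes; the statements start on F4, D4, B3, moving down a 3rd each time.
So cell 4 is G3 F3 D3 A3.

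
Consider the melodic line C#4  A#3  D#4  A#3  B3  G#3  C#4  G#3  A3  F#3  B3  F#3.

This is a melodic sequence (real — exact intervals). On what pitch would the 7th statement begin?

Db3

Taking 4-note groups, the heads are C#4, B3, A3: the pattern moves down a 2nd.
Continuing: G3 → F3 → Eb3 → Db3. Statement 7 starts on Db3.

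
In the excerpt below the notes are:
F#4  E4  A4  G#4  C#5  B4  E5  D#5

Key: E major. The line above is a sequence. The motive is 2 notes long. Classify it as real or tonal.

Every note is diatonic to E major.
Cell 1 has -2 semitones from note 1 to 2, but cell 2 has -1 — the interval quality changes while the contour stays the same, which is the hallmark of a tonal sequence.

tonal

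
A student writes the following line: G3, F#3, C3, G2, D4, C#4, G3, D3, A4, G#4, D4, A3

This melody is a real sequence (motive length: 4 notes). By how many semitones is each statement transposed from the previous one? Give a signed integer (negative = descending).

7

With a 4-note motive the entries are G3, D4, A4, each up a 5th from the previous.
Counting half-steps from G3 to D4: 7.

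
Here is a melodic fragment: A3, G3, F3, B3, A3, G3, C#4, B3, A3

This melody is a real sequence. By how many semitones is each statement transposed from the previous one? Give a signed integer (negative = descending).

2

Taking 3-note groups, the heads are A3, B3, C#4: the pattern moves up a 2nd.
A3→B3 is 59 − 57 = 2 semitones.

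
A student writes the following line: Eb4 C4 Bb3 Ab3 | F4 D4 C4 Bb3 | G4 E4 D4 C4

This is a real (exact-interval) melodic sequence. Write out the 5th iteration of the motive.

B4 G#4 F#4 E4

The 4-note cells begin on Eb4, F4, G4 — each up a 2nd from the last.
Extending up a 2nd: A4 → B4.
So cell 5 is B4 G#4 F#4 E4.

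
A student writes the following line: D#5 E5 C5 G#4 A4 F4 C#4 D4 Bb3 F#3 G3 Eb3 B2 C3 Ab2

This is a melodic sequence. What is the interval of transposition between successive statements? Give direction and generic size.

Unit = 3 notes; the statements start on D#5, G#4, C#4, F#3, B2, moving down a 5th each time.
From D#5 to G#4: down a 5th.

down a 5th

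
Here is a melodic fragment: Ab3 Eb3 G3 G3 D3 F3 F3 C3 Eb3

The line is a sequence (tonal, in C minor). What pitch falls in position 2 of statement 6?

G2

With 3-note cells, note 2 of each statement runs Eb3, D3, C3.
Carrying that down a 2nd forward: Bb2 → Ab2 → G2.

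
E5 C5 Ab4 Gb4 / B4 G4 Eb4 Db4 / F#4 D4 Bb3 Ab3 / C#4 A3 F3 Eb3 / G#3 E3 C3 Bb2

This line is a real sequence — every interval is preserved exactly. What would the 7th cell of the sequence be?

The 4-note cells begin on E5, B4, F#4, C#4, G#3 — each down a 4th from the last.
Extending down a 4th: D#3 → A#2.
So cell 7 is A#2 F#2 D2 C2.

A#2 F#2 D2 C2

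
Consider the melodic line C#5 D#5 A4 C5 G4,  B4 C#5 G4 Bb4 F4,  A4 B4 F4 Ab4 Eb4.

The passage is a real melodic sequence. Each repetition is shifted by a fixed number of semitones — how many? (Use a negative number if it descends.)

-2

Unit = 5 notes; the statements start on C#5, B4, A4, moving down a 2nd each time.
Counting half-steps from C#5 to B4: -2.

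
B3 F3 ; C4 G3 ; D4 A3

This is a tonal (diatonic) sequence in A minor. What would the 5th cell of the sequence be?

Unit = 2 notes; the statements start on B3, C4, D4, moving up a 2nd each time.
Continuing the starts: E4 → F4.
Statement 5 starts on F4 and keeps the same diatonic contour: F4 C4.

F4 C4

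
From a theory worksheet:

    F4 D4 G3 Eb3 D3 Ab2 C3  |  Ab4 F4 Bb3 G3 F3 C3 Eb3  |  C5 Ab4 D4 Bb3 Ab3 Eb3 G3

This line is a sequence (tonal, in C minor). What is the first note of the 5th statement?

With a 7-note motive the entries are F4, Ab4, C5, each up a 3rd from the previous.
Continuing: Eb5 → G5. Statement 5 starts on G5.

G5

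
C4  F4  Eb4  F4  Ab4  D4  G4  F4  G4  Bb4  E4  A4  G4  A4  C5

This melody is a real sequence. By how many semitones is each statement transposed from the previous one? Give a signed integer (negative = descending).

With a 5-note motive the entries are C4, D4, E4, each up a 2nd from the previous.
C4→D4 is 62 − 60 = 2 semitones.

2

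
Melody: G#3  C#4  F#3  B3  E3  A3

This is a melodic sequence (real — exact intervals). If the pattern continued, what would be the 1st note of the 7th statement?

Ab2

With 2-note cells, note 1 of each statement runs G#3, F#3, E3.
Carrying that down a 2nd forward: D3 → C3 → Bb2 → Ab2.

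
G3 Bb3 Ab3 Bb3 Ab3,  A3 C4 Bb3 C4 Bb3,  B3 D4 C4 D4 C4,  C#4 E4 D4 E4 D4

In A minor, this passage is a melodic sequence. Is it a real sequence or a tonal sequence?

Each cell has the same semitone pattern (3, -2, 2, -2) — intervals are preserved exactly.
And Bb3 lies outside A minor, so the sequence is real rather than tonal.

real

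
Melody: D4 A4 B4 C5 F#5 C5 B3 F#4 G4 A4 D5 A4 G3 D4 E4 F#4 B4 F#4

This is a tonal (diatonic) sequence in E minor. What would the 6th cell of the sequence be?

A2 E3 F#3 G3 C4 G3

Unit = 6 notes; the statements start on D4, B3, G3, moving down a 3rd each time.
Continuing the starts: E3 → C3 → A2.
From A2 the diatonic shape gives A2 E3 F#3 G3 C4 G3.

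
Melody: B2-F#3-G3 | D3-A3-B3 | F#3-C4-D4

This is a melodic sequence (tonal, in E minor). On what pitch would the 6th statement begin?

With a 3-note motive the entries are B2, D3, F#3, each up a 3rd from the previous.
Continuing: A3 → C4 → E4. Statement 6 starts on E4.

E4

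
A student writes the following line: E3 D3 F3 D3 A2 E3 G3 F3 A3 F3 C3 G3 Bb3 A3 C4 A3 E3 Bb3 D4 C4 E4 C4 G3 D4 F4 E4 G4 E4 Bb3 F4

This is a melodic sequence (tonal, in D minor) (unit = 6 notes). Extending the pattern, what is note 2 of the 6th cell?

The unit is 6 notes. Position-2 pitches of the 5 shown cells: D3, F3, A3, C4, E4.
From E4, up a 3rd gives G4.

G4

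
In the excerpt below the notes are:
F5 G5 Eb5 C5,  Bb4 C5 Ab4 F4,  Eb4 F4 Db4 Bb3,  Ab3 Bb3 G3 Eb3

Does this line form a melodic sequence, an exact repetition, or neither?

Each 4-note cell is the previous one transposed down a 5th.

sequence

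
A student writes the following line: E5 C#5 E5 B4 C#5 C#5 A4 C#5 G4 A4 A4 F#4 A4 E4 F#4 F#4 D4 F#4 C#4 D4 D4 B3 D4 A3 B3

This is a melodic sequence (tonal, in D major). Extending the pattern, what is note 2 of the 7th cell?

The unit is 5 notes. Position-2 pitches of the 5 shown cells: C#5, A4, F#4, D4, B3.
Extending down a 3rd: G3 → E3.

E3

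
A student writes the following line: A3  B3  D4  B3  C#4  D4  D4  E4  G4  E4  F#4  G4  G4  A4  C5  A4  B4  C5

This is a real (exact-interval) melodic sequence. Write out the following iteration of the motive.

C5 D5 F5 D5 E5 F5

Unit = 6 notes; the statements start on A3, D4, G4, moving up a 4th each time.
Statement 4 starts on C5 and keeps the same exact contour: C5 D5 F5 D5 E5 F5.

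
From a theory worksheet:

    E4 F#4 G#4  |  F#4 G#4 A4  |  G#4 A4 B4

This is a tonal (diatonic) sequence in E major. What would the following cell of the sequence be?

The 3-note cells begin on E4, F#4, G#4 — each up a 2nd from the last.
Statement 4 starts on A4 and keeps the same diatonic contour: A4 B4 C#5.

A4 B4 C#5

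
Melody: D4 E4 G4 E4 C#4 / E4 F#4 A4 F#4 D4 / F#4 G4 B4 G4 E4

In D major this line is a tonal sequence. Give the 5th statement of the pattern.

A4 B4 D5 B4 G4

The 5-note cells begin on D4, E4, F#4 — each up a 2nd from the last.
Carrying on: G4 → A4.
Statement 5 starts on A4 and keeps the same diatonic contour: A4 B4 D5 B4 G4.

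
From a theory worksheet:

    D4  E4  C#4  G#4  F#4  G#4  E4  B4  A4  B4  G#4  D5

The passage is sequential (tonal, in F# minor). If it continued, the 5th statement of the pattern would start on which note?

E5

Unit = 4 notes; the statements start on D4, F#4, A4, moving up a 3rd each time.
Continuing: C#5 → E5. Statement 5 starts on E5.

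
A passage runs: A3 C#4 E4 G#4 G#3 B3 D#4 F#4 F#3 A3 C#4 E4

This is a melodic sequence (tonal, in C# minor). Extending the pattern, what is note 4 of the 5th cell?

C#4

The unit is 4 notes. Position-4 pitches of the 3 shown cells: G#4, F#4, E4.
Carrying that down a 2nd forward: D#4 → C#4.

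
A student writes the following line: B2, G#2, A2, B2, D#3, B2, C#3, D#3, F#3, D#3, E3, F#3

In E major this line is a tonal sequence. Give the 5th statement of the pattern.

With a 4-note motive the entries are B2, D#3, F#3, each up a 3rd from the previous.
Extending up a 3rd: A3 → C#4.
From C#4 the diatonic shape gives C#4 A3 B3 C#4.

C#4 A3 B3 C#4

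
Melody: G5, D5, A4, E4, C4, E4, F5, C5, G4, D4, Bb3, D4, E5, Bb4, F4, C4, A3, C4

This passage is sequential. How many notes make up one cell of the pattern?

18 notes total. Splitting into 3 groups of 6:
G5 D5 A4 E4 C4 E4 | F5 C5 G4 D4 Bb3 D4 | E5 Bb4 F4 C4 A3 C4
Every group is a transposition down a 2nd of the one before; no shorter unit works.

6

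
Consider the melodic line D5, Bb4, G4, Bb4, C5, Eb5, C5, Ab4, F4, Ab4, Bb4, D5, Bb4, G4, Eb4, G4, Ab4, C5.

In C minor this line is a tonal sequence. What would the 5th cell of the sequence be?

G4 Eb4 C4 Eb4 F4 Ab4

With a 6-note motive the entries are D5, C5, Bb4, each down a 2nd from the previous.
Continuing the starts: Ab4 → G4.
From G4 the diatonic shape gives G4 Eb4 C4 Eb4 F4 Ab4.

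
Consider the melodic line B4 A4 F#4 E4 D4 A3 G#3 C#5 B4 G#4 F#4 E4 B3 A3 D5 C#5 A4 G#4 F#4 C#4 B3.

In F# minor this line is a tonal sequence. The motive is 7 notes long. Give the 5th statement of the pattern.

F#5 E5 C#5 B4 A4 E4 D4

Taking 7-note groups, the heads are B4, C#5, D5: the pattern moves up a 2nd.
Carrying on: E5 → F#5.
So cell 5 is F#5 E5 C#5 B4 A4 E4 D4.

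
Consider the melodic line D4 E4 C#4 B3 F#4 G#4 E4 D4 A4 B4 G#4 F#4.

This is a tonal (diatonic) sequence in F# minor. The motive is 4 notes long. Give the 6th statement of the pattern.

G#5 A5 F#5 E5

The 4-note cells begin on D4, F#4, A4 — each up a 3rd from the last.
Carrying on: C#5 → E5 → G#5.
So cell 6 is G#5 A5 F#5 E5.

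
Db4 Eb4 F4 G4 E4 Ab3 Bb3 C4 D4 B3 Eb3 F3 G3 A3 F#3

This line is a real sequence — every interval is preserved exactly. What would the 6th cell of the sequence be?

C2 D2 E2 F#2 D#2

Unit = 5 notes; the statements start on Db4, Ab3, Eb3, moving down a 4th each time.
Continuing the starts: Bb2 → F2 → C2.
From C2 the exact shape gives C2 D2 E2 F#2 D#2.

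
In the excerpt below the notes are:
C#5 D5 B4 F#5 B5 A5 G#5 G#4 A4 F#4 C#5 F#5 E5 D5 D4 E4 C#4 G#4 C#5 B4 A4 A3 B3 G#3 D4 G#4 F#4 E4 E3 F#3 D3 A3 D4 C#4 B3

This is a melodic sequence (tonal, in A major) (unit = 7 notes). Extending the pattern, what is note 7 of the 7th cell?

C#3

Grouping in 7s, the 7th note of each cell is G#5, D5, A4, E4, B3.
Extending down a 4th: F#3 → C#3.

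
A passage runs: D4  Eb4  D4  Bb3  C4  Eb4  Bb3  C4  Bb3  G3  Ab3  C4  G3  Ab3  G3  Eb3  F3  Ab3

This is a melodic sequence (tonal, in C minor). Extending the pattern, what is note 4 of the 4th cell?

With 6-note cells, note 4 of each statement runs Bb3, G3, Eb3.
From Eb3, down a 3rd gives C3.

C3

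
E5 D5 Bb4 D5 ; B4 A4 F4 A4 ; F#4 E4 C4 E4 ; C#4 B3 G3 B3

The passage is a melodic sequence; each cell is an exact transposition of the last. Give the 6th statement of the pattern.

D#3 C#3 A2 C#3

With a 4-note motive the entries are E5, B4, F#4, C#4, each down a 4th from the previous.
Carrying on: G#3 → D#3.
So cell 6 is D#3 C#3 A2 C#3.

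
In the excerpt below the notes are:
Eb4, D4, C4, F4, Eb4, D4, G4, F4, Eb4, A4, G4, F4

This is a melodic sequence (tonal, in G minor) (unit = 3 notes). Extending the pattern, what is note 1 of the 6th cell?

C5

Grouping in 3s, the 1st note of each cell is Eb4, F4, G4, A4.
Carrying that up a 2nd forward: Bb4 → C5.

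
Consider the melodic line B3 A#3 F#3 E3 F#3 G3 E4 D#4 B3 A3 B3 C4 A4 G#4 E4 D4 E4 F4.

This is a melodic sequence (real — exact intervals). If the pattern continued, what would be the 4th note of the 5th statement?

C5

The unit is 6 notes. Position-4 pitches of the 3 shown cells: E3, A3, D4.
Extending up a 4th: G4 → C5.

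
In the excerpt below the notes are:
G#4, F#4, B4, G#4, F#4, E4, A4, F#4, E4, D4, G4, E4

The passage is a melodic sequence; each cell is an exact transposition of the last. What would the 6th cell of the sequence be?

Bb3 Ab3 Db4 Bb3

Taking 4-note groups, the heads are G#4, F#4, E4: the pattern moves down a 2nd.
Continuing the starts: D4 → C4 → Bb3.
So cell 6 is Bb3 Ab3 Db4 Bb3.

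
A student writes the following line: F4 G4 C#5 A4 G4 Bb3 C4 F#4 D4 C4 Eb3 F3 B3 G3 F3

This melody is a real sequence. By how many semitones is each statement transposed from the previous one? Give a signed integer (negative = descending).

Taking 5-note groups, the heads are F4, Bb3, Eb3: the pattern moves down a 5th.
Counting half-steps from F4 to Bb3: -7.

-7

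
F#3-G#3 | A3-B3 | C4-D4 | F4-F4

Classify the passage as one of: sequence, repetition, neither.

Note 1 of cell 4 is F4; if this were a sequence it would be Eb4. No unit length gives a consistent transposition pattern.

neither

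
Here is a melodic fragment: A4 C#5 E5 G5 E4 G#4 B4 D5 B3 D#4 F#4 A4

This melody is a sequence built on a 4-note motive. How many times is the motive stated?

3

12 notes in groups of 4 gives 12/4 = 3 statements.
Starts: A4, E4, B3 — each down a 4th.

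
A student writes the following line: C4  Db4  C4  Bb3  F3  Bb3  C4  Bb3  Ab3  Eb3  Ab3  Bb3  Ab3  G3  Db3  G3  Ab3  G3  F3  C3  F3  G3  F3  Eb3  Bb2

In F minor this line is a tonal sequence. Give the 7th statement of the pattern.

Unit = 5 notes; the statements start on C4, Bb3, Ab3, G3, F3, moving down a 2nd each time.
Extending down a 2nd: Eb3 → Db3.
Statement 7 starts on Db3 and keeps the same diatonic contour: Db3 Eb3 Db3 C3 G2.

Db3 Eb3 Db3 C3 G2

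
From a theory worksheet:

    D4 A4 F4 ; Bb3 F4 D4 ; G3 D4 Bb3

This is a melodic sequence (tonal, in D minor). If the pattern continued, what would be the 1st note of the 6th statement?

Grouping in 3s, the 1st note of each cell is D4, Bb3, G3.
Extending down a 3rd: E3 → C3 → A2.

A2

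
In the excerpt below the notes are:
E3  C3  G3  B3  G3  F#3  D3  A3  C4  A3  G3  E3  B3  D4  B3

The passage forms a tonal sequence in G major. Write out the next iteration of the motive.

With a 5-note motive the entries are E3, F#3, G3, each up a 2nd from the previous.
So cell 4 is A3 F#3 C4 E4 C4.

A3 F#3 C4 E4 C4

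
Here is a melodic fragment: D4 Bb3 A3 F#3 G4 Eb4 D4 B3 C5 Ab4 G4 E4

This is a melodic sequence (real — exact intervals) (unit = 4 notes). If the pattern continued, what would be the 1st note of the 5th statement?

The unit is 4 notes. Position-1 pitches of the 3 shown cells: D4, G4, C5.
Carrying that up a 4th forward: F5 → Bb5.

Bb5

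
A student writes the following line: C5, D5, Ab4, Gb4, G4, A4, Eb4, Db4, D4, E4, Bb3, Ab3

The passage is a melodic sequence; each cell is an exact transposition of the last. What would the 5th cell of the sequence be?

E3 F#3 C3 Bb2

Taking 4-note groups, the heads are C5, G4, D4: the pattern moves down a 4th.
Extending down a 4th: A3 → E3.
From E3 the exact shape gives E3 F#3 C3 Bb2.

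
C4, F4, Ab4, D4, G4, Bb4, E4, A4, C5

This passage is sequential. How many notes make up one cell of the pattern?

There are 9 notes; a 3-note unit gives 3 cells:
C4 F4 Ab4 | D4 G4 Bb4 | E4 A4 C5
That's a consistent up a 2nd shift per cell, and no other grouping gives one.

3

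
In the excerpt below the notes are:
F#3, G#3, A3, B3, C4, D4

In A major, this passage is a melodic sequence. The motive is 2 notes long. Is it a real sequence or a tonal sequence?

real

Each cell has the same semitone pattern (2,) — intervals are preserved exactly.
And C4 lies outside A major, so the sequence is real rather than tonal.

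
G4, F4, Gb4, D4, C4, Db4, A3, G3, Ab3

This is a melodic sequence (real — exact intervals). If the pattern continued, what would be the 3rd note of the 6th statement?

F2

The unit is 3 notes. Position-3 pitches of the 3 shown cells: Gb4, Db4, Ab3.
Carrying that down a 4th forward: Eb3 → Bb2 → F2.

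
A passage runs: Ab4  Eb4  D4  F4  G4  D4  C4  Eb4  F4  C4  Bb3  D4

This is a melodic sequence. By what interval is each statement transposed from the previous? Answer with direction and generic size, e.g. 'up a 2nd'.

Taking 4-note groups, the heads are Ab4, G4, F4: the pattern moves down a 2nd.
From Ab4 to G4: down a 2nd.

down a 2nd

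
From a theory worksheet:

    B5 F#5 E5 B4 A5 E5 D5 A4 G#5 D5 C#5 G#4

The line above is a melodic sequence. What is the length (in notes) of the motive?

12 notes total. Splitting into 3 groups of 4:
B5 F#5 E5 B4 | A5 E5 D5 A4 | G#5 D5 C#5 G#4
Every group is a transposition down a 2nd of the one before; no shorter unit works.

4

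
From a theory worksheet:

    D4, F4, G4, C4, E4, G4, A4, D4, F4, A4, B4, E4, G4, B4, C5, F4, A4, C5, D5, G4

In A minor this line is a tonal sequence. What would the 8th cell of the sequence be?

The 4-note cells begin on D4, E4, F4, G4, A4 — each up a 2nd from the last.
Carrying on: B4 → C5 → D5.
So cell 8 is D5 F5 G5 C5.

D5 F5 G5 C5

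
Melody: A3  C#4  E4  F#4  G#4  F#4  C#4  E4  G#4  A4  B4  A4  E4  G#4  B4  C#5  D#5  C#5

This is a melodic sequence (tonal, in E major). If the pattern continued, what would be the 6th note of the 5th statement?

Grouping in 6s, the 6th note of each cell is F#4, A4, C#5.
Extending up a 3rd: E5 → G#5.

G#5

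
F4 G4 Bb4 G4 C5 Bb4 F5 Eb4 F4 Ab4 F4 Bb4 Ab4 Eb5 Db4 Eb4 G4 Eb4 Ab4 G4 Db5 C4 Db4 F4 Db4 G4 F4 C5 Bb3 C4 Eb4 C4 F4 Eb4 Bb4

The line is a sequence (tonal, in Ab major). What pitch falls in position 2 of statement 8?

G3

Grouping in 7s, the 2nd note of each cell is G4, F4, Eb4, Db4, C4.
Extending down a 2nd: Bb3 → Ab3 → G3.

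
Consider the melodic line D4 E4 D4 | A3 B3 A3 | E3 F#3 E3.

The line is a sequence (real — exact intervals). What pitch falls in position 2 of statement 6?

D#2

The unit is 3 notes. Position-2 pitches of the 3 shown cells: E4, B3, F#3.
Each moves down a 4th. Continuing: C#3 → G#2 → D#2.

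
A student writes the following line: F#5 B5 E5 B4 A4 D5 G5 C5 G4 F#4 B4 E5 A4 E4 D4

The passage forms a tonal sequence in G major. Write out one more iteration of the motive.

With a 5-note motive the entries are F#5, D5, B4, each down a 3rd from the previous.
From G4 the diatonic shape gives G4 C5 F#4 C4 B3.

G4 C5 F#4 C4 B3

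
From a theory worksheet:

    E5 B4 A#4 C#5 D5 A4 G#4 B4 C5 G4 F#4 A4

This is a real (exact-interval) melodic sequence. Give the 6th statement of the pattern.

Gb4 Db4 C4 Eb4

Taking 4-note groups, the heads are E5, D5, C5: the pattern moves down a 2nd.
Extending down a 2nd: Bb4 → Ab4 → Gb4.
So cell 6 is Gb4 Db4 C4 Eb4.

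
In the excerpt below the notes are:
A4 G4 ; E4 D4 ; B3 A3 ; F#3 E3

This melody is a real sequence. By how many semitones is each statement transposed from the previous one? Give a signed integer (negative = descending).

With a 2-note motive the entries are A4, E4, B3, F#3, each down a 4th from the previous.
A4 to E4 spans -5 semitones.

-5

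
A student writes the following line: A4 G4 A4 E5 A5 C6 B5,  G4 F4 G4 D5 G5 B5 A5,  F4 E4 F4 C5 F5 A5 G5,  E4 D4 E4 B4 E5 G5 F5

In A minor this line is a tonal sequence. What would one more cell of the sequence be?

Unit = 7 notes; the statements start on A4, G4, F4, E4, moving down a 2nd each time.
So cell 5 is D4 C4 D4 A4 D5 F5 E5.

D4 C4 D4 A4 D5 F5 E5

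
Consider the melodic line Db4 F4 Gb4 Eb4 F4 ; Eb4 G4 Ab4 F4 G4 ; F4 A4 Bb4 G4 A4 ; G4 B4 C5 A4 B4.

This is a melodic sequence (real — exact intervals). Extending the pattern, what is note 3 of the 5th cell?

D5

The unit is 5 notes. Position-3 pitches of the 4 shown cells: Gb4, Ab4, Bb4, C5.
One more up a 2nd gives D5.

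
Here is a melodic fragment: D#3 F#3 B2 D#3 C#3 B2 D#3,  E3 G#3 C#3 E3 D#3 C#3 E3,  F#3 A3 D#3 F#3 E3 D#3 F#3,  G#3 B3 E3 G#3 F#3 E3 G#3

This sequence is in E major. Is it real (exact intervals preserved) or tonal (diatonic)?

Every note is diatonic to E major.
Cell 1 has +3 semitones from note 1 to 2, but cell 2 has +4 — the interval quality changes while the contour stays the same, which is the hallmark of a tonal sequence.

tonal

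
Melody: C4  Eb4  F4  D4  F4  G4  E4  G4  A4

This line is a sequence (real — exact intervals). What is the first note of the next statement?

The 3-note cells begin on C4, D4, E4 — each up a 2nd from the last.
One more step up a 2nd gives F#4.

F#4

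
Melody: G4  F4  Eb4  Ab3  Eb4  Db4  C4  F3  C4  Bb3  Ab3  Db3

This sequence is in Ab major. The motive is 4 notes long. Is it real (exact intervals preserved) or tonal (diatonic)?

tonal

Every note is diatonic to Ab major.
Cell 1 has -2 semitones from note 2 to 3, but cell 2 has -1 — the interval quality changes while the contour stays the same, which is the hallmark of a tonal sequence.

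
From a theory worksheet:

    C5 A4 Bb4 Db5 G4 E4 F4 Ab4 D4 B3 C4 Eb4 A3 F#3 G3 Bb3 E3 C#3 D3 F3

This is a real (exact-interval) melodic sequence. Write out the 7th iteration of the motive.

With a 4-note motive the entries are C5, G4, D4, A3, E3, each down a 4th from the previous.
Carrying on: B2 → F#2.
So cell 7 is F#2 D#2 E2 G2.

F#2 D#2 E2 G2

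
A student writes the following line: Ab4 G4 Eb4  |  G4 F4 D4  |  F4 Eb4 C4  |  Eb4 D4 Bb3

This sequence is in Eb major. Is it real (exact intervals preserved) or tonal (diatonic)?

Every note is diatonic to Eb major.
Cell 1 has -1 semitones from note 1 to 2, but cell 2 has -2 — the interval quality changes while the contour stays the same, which is the hallmark of a tonal sequence.

tonal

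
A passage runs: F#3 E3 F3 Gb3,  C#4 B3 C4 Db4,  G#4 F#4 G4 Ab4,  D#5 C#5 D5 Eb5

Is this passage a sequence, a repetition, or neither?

Each 4-note cell is the previous one transposed up a 5th.

sequence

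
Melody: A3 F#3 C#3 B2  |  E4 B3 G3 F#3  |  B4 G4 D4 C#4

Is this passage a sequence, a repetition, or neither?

neither

Note 2 of cell 2 is B3; if this were a sequence it would be C#4. No unit length gives a consistent transposition pattern.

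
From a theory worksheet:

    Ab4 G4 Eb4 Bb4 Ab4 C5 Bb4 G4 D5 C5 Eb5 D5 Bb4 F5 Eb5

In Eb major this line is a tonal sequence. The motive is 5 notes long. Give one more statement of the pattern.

G5 F5 D5 Ab5 G5

With a 5-note motive the entries are Ab4, C5, Eb5, each up a 3rd from the previous.
From G5 the diatonic shape gives G5 F5 D5 Ab5 G5.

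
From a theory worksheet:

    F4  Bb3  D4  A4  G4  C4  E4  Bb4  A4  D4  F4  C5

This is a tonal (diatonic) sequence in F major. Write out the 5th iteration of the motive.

Unit = 4 notes; the statements start on F4, G4, A4, moving up a 2nd each time.
Extending up a 2nd: Bb4 → C5.
Statement 5 starts on C5 and keeps the same diatonic contour: C5 F4 A4 E5.

C5 F4 A4 E5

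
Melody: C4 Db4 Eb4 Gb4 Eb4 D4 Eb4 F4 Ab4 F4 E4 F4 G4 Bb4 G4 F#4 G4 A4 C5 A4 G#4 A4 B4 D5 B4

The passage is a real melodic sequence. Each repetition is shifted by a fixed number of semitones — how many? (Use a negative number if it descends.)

2

Taking 5-note groups, the heads are C4, D4, E4, F#4, G#4: the pattern moves up a 2nd.
Counting half-steps from C4 to D4: 2.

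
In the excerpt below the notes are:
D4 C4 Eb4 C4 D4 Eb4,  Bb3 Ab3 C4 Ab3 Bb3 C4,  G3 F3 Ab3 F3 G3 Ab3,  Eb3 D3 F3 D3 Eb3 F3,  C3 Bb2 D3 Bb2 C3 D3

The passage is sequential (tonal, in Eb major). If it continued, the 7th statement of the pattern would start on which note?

F2

The 6-note cells begin on D4, Bb3, G3, Eb3, C3 — each down a 3rd from the last.
Continuing: Ab2 → F2. Statement 7 starts on F2.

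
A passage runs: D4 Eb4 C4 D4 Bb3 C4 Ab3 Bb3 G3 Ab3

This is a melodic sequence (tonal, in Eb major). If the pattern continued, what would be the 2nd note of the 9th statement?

D3

With 2-note cells, note 2 of each statement runs Eb4, D4, C4, Bb3, Ab3.
Each moves down a 2nd. Continuing: G3 → F3 → Eb3 → D3.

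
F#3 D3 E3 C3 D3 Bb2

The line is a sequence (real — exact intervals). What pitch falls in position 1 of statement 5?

Bb2

The unit is 2 notes. Position-1 pitches of the 3 shown cells: F#3, E3, D3.
Extending down a 2nd: C3 → Bb2.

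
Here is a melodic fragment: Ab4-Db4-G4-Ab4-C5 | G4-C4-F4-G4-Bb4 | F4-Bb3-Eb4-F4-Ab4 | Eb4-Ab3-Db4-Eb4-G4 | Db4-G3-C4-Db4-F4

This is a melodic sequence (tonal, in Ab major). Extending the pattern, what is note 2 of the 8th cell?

Db3

Grouping in 5s, the 2nd note of each cell is Db4, C4, Bb3, Ab3, G3.
Carrying that down a 2nd forward: F3 → Eb3 → Db3.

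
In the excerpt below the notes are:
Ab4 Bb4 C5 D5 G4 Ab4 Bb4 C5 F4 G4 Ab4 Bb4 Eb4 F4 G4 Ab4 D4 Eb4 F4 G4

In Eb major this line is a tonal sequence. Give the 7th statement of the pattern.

Taking 4-note groups, the heads are Ab4, G4, F4, Eb4, D4: the pattern moves down a 2nd.
Carrying on: C4 → Bb3.
So cell 7 is Bb3 C4 D4 Eb4.

Bb3 C4 D4 Eb4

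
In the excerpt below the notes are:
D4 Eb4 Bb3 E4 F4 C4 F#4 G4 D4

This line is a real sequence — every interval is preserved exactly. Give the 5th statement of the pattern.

The 3-note cells begin on D4, E4, F#4 — each up a 2nd from the last.
Continuing the starts: G#4 → A#4.
So cell 5 is A#4 B4 F#4.

A#4 B4 F#4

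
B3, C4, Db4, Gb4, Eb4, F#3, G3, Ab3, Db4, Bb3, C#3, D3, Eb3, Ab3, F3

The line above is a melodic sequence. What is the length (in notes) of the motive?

5

15 notes total. Splitting into 3 groups of 5:
B3 C4 Db4 Gb4 Eb4 | F#3 G3 Ab3 Db4 Bb3 | C#3 D3 Eb3 Ab3 F3
Each cell is the previous one down a 4th — so the unit is 5 notes.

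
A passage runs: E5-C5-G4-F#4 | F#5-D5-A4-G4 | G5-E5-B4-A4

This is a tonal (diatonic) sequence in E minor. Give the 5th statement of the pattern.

B5 G5 D5 C5

Unit = 4 notes; the statements start on E5, F#5, G5, moving up a 2nd each time.
Extending up a 2nd: A5 → B5.
Statement 5 starts on B5 and keeps the same diatonic contour: B5 G5 D5 C5.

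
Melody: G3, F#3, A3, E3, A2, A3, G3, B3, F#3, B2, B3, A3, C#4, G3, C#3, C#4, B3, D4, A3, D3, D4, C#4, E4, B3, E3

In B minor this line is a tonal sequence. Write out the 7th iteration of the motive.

With a 5-note motive the entries are G3, A3, B3, C#4, D4, each up a 2nd from the previous.
Extending up a 2nd: E4 → F#4.
Statement 7 starts on F#4 and keeps the same diatonic contour: F#4 E4 G4 D4 G3.

F#4 E4 G4 D4 G3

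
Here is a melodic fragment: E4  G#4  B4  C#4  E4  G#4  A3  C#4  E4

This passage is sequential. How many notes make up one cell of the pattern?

3

There are 9 notes; a 3-note unit gives 3 cells:
E4 G#4 B4 | C#4 E4 G#4 | A3 C#4 E4
Each cell is the previous one down a 3rd — so the unit is 3 notes.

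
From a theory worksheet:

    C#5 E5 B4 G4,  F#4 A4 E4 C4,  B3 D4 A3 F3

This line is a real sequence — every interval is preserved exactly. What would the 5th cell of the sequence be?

With a 4-note motive the entries are C#5, F#4, B3, each down a 5th from the previous.
Carrying on: E3 → A2.
So cell 5 is A2 C3 G2 Eb2.

A2 C3 G2 Eb2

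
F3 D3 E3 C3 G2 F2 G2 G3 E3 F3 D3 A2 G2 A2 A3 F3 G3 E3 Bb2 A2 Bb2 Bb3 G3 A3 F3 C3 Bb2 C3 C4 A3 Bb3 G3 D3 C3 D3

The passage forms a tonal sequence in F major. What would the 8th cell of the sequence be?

Taking 7-note groups, the heads are F3, G3, A3, Bb3, C4: the pattern moves up a 2nd.
Carrying on: D4 → E4 → F4.
Statement 8 starts on F4 and keeps the same diatonic contour: F4 D4 E4 C4 G3 F3 G3.

F4 D4 E4 C4 G3 F3 G3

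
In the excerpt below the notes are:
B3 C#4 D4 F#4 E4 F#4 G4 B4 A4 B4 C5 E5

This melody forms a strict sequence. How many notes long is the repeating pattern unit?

There are 12 notes; a 4-note unit gives 3 cells:
B3 C#4 D4 F#4 | E4 F#4 G4 B4 | A4 B4 C5 E5
Each cell is the previous one up a 4th — so the unit is 4 notes.

4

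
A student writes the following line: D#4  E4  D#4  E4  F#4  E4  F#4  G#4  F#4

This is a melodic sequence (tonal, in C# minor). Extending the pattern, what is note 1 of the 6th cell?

B4

Grouping in 3s, the 1st note of each cell is D#4, E4, F#4.
Carrying that up a 2nd forward: G#4 → A4 → B4.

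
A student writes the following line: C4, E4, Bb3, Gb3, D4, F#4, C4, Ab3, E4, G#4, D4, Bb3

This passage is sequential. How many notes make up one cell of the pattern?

4

12 notes total. Splitting into 3 groups of 4:
C4 E4 Bb3 Gb3 | D4 F#4 C4 Ab3 | E4 G#4 D4 Bb3
Each cell is the previous one up a 2nd — so the unit is 4 notes.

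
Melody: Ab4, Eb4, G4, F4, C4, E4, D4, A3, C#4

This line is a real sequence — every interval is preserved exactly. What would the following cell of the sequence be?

B3 F#3 A#3

With a 3-note motive the entries are Ab4, F4, D4, each down a 3rd from the previous.
Statement 4 starts on B3 and keeps the same exact contour: B3 F#3 A#3.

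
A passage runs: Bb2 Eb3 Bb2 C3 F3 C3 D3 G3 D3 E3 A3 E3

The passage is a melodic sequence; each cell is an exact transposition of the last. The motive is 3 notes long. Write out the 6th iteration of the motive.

Unit = 3 notes; the statements start on Bb2, C3, D3, E3, moving up a 2nd each time.
Continuing the starts: F#3 → G#3.
So cell 6 is G#3 C#4 G#3.

G#3 C#4 G#3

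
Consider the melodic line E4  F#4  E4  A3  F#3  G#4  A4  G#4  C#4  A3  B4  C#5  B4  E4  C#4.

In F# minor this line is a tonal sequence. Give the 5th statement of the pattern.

Taking 5-note groups, the heads are E4, G#4, B4: the pattern moves up a 3rd.
Extending up a 3rd: D5 → F#5.
So cell 5 is F#5 G#5 F#5 B4 G#4.

F#5 G#5 F#5 B4 G#4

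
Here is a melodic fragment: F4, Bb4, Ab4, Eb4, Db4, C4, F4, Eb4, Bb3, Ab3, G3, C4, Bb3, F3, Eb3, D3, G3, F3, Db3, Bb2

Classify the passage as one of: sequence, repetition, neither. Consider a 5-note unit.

Note 4 of cell 4 is Db3; if this were a sequence it would be C3. No unit length gives a consistent transposition pattern.

neither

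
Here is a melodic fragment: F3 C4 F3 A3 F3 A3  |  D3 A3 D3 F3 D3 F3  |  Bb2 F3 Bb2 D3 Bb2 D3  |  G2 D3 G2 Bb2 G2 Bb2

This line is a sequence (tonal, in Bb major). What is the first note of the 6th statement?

The 6-note cells begin on F3, D3, Bb2, G2 — each down a 3rd from the last.
Extending the heads down a 3rd: Eb2 → C2.

C2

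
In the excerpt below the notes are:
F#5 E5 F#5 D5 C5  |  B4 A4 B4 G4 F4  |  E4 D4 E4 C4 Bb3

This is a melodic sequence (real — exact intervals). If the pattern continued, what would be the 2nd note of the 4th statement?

With 5-note cells, note 2 of each statement runs E5, A4, D4.
Each moves down a 5th; the next is G3.

G3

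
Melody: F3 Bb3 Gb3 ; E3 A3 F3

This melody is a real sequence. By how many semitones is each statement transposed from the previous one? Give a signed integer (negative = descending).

Unit = 3 notes; the statements start on F3, E3, moving down a 2nd each time.
F3→E3 is 52 − 53 = -1 semitones.

-1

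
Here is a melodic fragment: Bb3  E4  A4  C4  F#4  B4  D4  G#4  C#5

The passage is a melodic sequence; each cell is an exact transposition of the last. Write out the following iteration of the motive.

Taking 3-note groups, the heads are Bb3, C4, D4: the pattern moves up a 2nd.
So cell 4 is E4 A#4 D#5.

E4 A#4 D#5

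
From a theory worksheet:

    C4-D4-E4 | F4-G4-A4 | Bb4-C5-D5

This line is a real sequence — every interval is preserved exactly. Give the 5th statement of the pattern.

Unit = 3 notes; the statements start on C4, F4, Bb4, moving up a 4th each time.
Carrying on: Eb5 → Ab5.
So cell 5 is Ab5 Bb5 C6.

Ab5 Bb5 C6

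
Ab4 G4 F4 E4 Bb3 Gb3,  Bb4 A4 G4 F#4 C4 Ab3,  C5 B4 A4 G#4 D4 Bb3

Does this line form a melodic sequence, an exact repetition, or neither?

sequence

Each 6-note cell is the previous one transposed up a 2nd.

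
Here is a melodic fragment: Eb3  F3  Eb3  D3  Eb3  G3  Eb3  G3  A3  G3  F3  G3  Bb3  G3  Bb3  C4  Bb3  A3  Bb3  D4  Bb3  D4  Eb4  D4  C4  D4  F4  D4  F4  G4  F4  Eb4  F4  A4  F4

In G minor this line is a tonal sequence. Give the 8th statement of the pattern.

With a 7-note motive the entries are Eb3, G3, Bb3, D4, F4, each up a 3rd from the previous.
Continuing the starts: A4 → C5 → Eb5.
Statement 8 starts on Eb5 and keeps the same diatonic contour: Eb5 F5 Eb5 D5 Eb5 G5 Eb5.

Eb5 F5 Eb5 D5 Eb5 G5 Eb5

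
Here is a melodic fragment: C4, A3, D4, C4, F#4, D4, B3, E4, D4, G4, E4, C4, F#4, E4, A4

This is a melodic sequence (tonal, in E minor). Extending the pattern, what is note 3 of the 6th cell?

The unit is 5 notes. Position-3 pitches of the 3 shown cells: D4, E4, F#4.
Extending up a 2nd: G4 → A4 → B4.

B4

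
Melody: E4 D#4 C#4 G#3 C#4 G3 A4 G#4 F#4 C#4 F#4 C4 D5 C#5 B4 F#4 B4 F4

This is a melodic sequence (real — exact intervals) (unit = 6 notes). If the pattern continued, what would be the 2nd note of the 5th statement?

With 6-note cells, note 2 of each statement runs D#4, G#4, C#5.
Carrying that up a 4th forward: F#5 → B5.

B5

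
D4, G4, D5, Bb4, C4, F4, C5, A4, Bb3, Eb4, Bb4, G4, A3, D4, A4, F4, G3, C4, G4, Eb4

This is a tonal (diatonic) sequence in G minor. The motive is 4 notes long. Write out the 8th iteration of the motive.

The 4-note cells begin on D4, C4, Bb3, A3, G3 — each down a 2nd from the last.
Extending down a 2nd: F3 → Eb3 → D3.
Statement 8 starts on D3 and keeps the same diatonic contour: D3 G3 D4 Bb3.

D3 G3 D4 Bb3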